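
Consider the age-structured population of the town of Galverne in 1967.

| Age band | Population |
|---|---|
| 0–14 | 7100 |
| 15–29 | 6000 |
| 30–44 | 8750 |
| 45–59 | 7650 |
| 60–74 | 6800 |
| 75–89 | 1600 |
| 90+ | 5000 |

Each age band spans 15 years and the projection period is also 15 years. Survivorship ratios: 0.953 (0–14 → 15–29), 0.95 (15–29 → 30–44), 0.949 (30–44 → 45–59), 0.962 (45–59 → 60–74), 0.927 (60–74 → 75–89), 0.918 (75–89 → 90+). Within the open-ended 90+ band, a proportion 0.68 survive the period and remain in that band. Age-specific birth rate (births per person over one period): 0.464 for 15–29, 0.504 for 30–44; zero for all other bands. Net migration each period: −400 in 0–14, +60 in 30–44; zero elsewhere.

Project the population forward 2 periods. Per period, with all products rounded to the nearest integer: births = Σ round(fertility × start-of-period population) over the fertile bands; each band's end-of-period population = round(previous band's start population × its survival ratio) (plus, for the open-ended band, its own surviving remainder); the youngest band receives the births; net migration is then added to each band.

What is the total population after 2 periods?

47979

[period 1]
Births: 6000 * 0.464 = 2784, 8750 * 0.504 = 4410 ⇒ total 7194
15–29: 7100 * 0.953 = 6766
30–44: 6000 * 0.95 = 5700
45–59: 8750 * 0.949 = 8304
60–74: 7650 * 0.962 = 7359
75–89: 6800 * 0.927 = 6304
90+: 1600 * 0.918 + 5000 * 0.68 = 1469 + 3400 = 4869
Net migration: 0–14 − 400 → 6794; 30–44 + 60 → 5760
→ [6794, 6766, 5760, 8304, 7359, 6304, 4869]
[period 2]
Births: 6766 * 0.464 = 3139, 5760 * 0.504 = 2903 ⇒ total 6042
15–29: 6794 * 0.953 = 6475
30–44: 6766 * 0.95 = 6428
45–59: 5760 * 0.949 = 5466
60–74: 8304 * 0.962 = 7988
75–89: 7359 * 0.927 = 6822
90+: 6304 * 0.918 + 4869 * 0.68 = 5787 + 3311 = 9098
Net migration: 0–14 − 400 → 5642; 30–44 + 60 → 6488
→ [5642, 6475, 6488, 5466, 7988, 6822, 9098]
Total after period 2: 5642 + 6475 + 6488 + 5466 + 7988 + 6822 + 9098 = 47979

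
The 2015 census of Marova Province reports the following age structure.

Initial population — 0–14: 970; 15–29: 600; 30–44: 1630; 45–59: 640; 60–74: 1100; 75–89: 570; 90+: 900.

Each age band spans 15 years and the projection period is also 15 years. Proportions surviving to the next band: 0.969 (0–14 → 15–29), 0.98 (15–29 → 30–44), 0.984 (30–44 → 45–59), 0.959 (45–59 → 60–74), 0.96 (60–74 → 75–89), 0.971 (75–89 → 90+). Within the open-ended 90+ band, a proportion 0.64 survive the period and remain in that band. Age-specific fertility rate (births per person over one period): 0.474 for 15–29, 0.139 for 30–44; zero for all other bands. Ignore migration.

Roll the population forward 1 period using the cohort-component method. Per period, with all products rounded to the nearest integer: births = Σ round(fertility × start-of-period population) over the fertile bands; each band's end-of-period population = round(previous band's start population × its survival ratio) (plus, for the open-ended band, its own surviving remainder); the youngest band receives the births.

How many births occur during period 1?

511

[period 1]
Births: 600 × 0.474 = 284, 1630 × 0.139 = 227 ⇒ total 511
15–29: 970 × 0.969 = 940
30–44: 600 × 0.98 = 588
45–59: 1630 × 0.984 = 1604
60–74: 640 × 0.959 = 614
75–89: 1100 × 0.96 = 1056
90+: 570 × 0.971 + 900 × 0.64 = 553 + 576 = 1129
Population now: 0–14=511, 15–29=940, 30–44=588, 45–59=1604, 60–74=614, 75–89=1056, 90+=1129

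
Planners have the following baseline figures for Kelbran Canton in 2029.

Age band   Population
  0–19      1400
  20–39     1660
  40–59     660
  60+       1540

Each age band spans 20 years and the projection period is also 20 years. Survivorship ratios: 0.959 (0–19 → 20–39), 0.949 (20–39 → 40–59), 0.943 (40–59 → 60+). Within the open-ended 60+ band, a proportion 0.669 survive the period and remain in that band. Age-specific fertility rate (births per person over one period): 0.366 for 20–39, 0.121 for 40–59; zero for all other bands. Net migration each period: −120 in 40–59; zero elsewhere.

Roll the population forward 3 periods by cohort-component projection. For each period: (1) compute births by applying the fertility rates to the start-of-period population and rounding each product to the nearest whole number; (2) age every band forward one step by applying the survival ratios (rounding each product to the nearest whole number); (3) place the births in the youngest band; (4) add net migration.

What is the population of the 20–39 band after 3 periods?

641

Call the groups 1 to 4, youngest first.
Period 1.
Births: 1660 × 0.366 = 608  |  660 × 0.121 = 80 → total 688
Group 2: 1400 × 0.959 = 1343
Group 3: 1660 × 0.949 = 1575
Group 4: 660 × 0.943 + 1540 × 0.669 = 622 + 1030 = 1652
Net migration: Group 3 − 120 → 1455
End of period: [688, 1343, 1455, 1652]
Period 2.
Births: 1343 × 0.366 = 492  |  1455 × 0.121 = 176 → total 668
Group 2: 688 × 0.959 = 660
Group 3: 1343 × 0.949 = 1275
Group 4: 1455 × 0.943 + 1652 × 0.669 = 1372 + 1105 = 2477
Net migration: Group 3 − 120 → 1155
End of period: [668, 660, 1155, 2477]
Period 3.
Births: 660 × 0.366 = 242  |  1155 × 0.121 = 140 → total 382
Group 2: 668 × 0.959 = 641
Group 3: 660 × 0.949 = 626
Group 4: 1155 × 0.943 + 2477 × 0.669 = 1089 + 1657 = 2746
Net migration: Group 3 − 120 → 506
End of period: [382, 641, 506, 2746]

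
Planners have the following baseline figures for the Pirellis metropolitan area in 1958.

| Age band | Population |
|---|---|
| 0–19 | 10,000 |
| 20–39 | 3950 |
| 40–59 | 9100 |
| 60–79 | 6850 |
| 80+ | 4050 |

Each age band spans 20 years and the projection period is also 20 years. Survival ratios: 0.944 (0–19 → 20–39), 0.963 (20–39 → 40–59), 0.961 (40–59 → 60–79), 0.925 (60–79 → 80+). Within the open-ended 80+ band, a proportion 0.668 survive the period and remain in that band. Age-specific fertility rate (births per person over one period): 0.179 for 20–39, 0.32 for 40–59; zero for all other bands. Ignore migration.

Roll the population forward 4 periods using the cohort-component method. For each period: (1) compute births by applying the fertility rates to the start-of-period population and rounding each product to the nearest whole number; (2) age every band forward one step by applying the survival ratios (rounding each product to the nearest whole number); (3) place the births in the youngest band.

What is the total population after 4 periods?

27316

Period 1:
Births: 3950 × 0.179 = 707  |  9100 × 0.32 = 2912 → total 3619
20–39: 10000 × 0.944 = 9440
40–59: 3950 × 0.963 = 3804
60–79: 9100 × 0.961 = 8745
80+: 6850 × 0.925 + 4050 × 0.668 = 6336 + 2705 = 9041
End of period: [3619, 9440, 3804, 8745, 9041]
Period 2:
Births: 9440 × 0.179 = 1690  |  3804 × 0.32 = 1217 → total 2907
20–39: 3619 × 0.944 = 3416
40–59: 9440 × 0.963 = 9091
60–79: 3804 × 0.961 = 3656
80+: 8745 × 0.925 + 9041 × 0.668 = 8089 + 6039 = 14128
End of period: [2907, 3416, 9091, 3656, 14128]
Period 3:
Births: 3416 × 0.179 = 611  |  9091 × 0.32 = 2909 → total 3520
20–39: 2907 × 0.944 = 2744
40–59: 3416 × 0.963 = 3290
60–79: 9091 × 0.961 = 8736
80+: 3656 × 0.925 + 14128 × 0.668 = 3382 + 9438 = 12820
End of period: [3520, 2744, 3290, 8736, 12820]
Period 4:
Births: 2744 × 0.179 = 491  |  3290 × 0.32 = 1053 → total 1544
20–39: 3520 × 0.944 = 3323
40–59: 2744 × 0.963 = 2642
60–79: 3290 × 0.961 = 3162
80+: 8736 × 0.925 + 12820 × 0.668 = 8081 + 8564 = 16645
End of period: [1544, 3323, 2642, 3162, 16645]
Total after period 4: 1544 + 3323 + 2642 + 3162 + 16645 = 27316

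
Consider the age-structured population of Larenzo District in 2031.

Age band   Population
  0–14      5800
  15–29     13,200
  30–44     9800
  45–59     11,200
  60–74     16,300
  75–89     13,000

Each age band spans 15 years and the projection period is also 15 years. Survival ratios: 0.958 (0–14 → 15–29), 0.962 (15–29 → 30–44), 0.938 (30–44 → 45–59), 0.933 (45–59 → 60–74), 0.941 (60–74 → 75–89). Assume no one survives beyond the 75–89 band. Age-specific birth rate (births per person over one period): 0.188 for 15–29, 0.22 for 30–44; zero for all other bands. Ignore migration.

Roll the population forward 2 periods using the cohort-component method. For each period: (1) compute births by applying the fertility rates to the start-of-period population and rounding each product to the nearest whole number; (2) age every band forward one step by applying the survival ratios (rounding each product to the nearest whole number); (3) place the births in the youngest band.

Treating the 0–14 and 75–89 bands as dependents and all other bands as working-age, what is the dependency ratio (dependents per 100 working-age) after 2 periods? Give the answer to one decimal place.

45.2

Numbering the bands 1..6 from youngest to oldest:
After projecting period 1:
Births: 13200 * 0.188 = 2482, 9800 * 0.22 = 2156 — total 4638
Band 2: 5800 * 0.958 = 5556
Band 3: 13200 * 0.962 = 12698
Band 4: 9800 * 0.938 = 9192
Band 5: 11200 * 0.933 = 10450
Band 6: 16300 * 0.941 = 15338
Giving 4638 / 5556 / 12698 / 9192 / 10450 / 15338.
After projecting period 2:
Births: 5556 * 0.188 = 1045, 12698 * 0.22 = 2794 — total 3839
Band 2: 4638 * 0.958 = 4443
Band 3: 5556 * 0.962 = 5345
Band 4: 12698 * 0.938 = 11911
Band 5: 9192 * 0.933 = 8576
Band 6: 10450 * 0.941 = 9833
Giving 3839 / 4443 / 5345 / 11911 / 8576 / 9833.
Dependents (band 0–14 + band 75–89) = 3839 + 9833 = 13672; working-age = 30275; ratio = 13672/30275 × 100 = 45.2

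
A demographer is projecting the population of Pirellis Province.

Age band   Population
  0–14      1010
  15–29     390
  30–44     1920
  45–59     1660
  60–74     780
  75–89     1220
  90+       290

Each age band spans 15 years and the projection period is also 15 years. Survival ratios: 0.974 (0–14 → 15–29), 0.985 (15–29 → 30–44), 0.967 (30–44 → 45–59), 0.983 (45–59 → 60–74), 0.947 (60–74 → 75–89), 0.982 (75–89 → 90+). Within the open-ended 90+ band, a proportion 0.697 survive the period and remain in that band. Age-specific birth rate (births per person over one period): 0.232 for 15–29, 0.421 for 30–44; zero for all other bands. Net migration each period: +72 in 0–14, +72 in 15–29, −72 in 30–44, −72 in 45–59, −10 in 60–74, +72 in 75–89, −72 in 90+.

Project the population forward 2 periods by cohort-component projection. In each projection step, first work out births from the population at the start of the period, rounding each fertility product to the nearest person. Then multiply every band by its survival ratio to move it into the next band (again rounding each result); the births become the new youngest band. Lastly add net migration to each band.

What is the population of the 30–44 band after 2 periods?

968

Let group 1 be 0–14 through group 7 = 90+.
Period 1:
Births: 390 * 0.232 = 90, 1920 * 0.421 = 808 ⇒ total 898
Group 2: 1010 * 0.974 = 984
Group 3: 390 * 0.985 = 384
Group 4: 1920 * 0.967 = 1857
Group 5: 1660 * 0.983 = 1632
Group 6: 780 * 0.947 = 739
Group 7: 1220 * 0.982 + 290 * 0.697 = 1198 + 202 = 1400
Net migration: Group 1 + 72 → 970; Group 2 + 72 → 1056; Group 3 − 72 → 312; Group 4 − 72 → 1785; Group 5 − 10 → 1622; Group 6 + 72 → 811; Group 7 − 72 → 1328
Population now: 0–14=970, 15–29=1056, 30–44=312, 45–59=1785, 60–74=1622, 75–89=811, 90+=1328
Period 2:
Births: 1056 * 0.232 = 245, 312 * 0.421 = 131 ⇒ total 376
Group 2: 970 * 0.974 = 945
Group 3: 1056 * 0.985 = 1040
Group 4: 312 * 0.967 = 302
Group 5: 1785 * 0.983 = 1755
Group 6: 1622 * 0.947 = 1536
Group 7: 811 * 0.982 + 1328 * 0.697 = 796 + 926 = 1722
Net migration: Group 1 + 72 → 448; Group 2 + 72 → 1017; Group 3 − 72 → 968; Group 4 − 72 → 230; Group 5 − 10 → 1745; Group 6 + 72 → 1608; Group 7 − 72 → 1650
Population now: 0–14=448, 15–29=1017, 30–44=968, 45–59=230, 60–74=1745, 75–89=1608, 90+=1650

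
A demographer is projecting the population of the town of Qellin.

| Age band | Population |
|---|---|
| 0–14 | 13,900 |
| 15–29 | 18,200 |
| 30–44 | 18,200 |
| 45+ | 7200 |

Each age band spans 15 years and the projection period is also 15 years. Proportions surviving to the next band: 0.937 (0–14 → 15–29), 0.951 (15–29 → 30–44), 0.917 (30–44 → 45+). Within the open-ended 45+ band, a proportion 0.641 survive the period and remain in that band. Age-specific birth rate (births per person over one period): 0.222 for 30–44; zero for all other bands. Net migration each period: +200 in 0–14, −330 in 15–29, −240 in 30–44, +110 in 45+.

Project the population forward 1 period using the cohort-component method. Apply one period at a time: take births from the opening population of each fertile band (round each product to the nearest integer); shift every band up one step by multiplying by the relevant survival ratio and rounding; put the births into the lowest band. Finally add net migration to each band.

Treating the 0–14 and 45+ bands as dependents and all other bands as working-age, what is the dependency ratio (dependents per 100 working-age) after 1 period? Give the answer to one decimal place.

— Period 1 —
Births: 18200 × 0.222 = 4040
15–29: 13900 × 0.937 = 13024
30–44: 18200 × 0.951 = 17308
45+: 18200 × 0.917 + 7200 × 0.641 = 16689 + 4615 = 21304
Net migration: 0–14 + 200 → 4240; 15–29 − 330 → 12694; 30–44 − 240 → 17068; 45+ + 110 → 21414
Population now: 0–14=4240, 15–29=12694, 30–44=17068, 45+=21414
Dependents (band 0–14 + band 45+) = 4240 + 21414 = 25654; working-age = 29762; ratio = 25654/29762 × 100 = 86.2

86.2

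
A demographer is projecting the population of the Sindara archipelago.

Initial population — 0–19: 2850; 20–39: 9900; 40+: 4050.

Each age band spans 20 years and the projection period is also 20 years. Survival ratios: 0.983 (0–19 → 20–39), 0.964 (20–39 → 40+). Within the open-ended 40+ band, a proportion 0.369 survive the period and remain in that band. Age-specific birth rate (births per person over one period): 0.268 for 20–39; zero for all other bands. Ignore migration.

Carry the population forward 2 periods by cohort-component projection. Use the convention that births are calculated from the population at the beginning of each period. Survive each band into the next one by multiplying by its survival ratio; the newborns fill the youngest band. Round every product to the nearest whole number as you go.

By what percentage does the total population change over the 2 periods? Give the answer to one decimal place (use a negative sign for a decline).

[period 1]
Births: 9900 * 0.268 = 2653
20–39: 2850 * 0.983 = 2802
40+: 9900 * 0.964 + 4050 * 0.369 = 9544 + 1494 = 11038
→ [2653, 2802, 11038]
[period 2]
Births: 2802 * 0.268 = 751
20–39: 2653 * 0.983 = 2608
40+: 2802 * 0.964 + 11038 * 0.369 = 2701 + 4073 = 6774
→ [751, 2608, 6774]
Total: 16800 → 10133; change = -6667; percentage change = -39.7%

-39.7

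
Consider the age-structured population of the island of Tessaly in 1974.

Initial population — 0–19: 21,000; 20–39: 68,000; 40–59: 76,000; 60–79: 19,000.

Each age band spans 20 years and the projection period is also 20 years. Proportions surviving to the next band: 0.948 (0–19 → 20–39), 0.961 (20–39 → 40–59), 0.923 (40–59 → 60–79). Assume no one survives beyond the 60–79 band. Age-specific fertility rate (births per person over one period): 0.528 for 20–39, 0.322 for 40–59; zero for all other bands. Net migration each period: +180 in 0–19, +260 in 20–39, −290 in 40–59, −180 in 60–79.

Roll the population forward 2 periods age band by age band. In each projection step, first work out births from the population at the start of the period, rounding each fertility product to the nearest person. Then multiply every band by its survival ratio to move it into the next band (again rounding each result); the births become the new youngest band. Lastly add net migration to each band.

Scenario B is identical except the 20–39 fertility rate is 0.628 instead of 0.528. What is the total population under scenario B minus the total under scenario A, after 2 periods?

8463

Call the groups 1 to 4, youngest first.
After projecting period 1:
Births: 68000 * 0.528 = 35904  |  76000 * 0.322 = 24472 ⇒ total 60376
Group 2: 21000 * 0.948 = 19908
Group 3: 68000 * 0.961 = 65348
Group 4: 76000 * 0.923 = 70148
Net migration: Group 1 + 180 → 60556; Group 2 + 260 → 20168; Group 3 − 290 → 65058; Group 4 − 180 → 69968
→ [60556, 20168, 65058, 69968]
After projecting period 2:
Births: 20168 * 0.528 = 10649  |  65058 * 0.322 = 20949 ⇒ total 31598
Group 2: 60556 * 0.948 = 57407
Group 3: 20168 * 0.961 = 19381
Group 4: 65058 * 0.923 = 60049
Net migration: Group 1 + 180 → 31778; Group 2 + 260 → 57667; Group 3 − 290 → 19091; Group 4 − 180 → 59869
→ [31778, 57667, 19091, 59869]
Scenario A total after 2 periods: 168405
Scenario B projection —
After projecting period 1:
Births: 68000 * 0.628 = 42704  |  76000 * 0.322 = 24472 ⇒ total 67176
Group 2: 21000 * 0.948 = 19908
Group 3: 68000 * 0.961 = 65348
Group 4: 76000 * 0.923 = 70148
Net migration: Group 1 + 180 → 67356; Group 2 + 260 → 20168; Group 3 − 290 → 65058; Group 4 − 180 → 69968
→ [67356, 20168, 65058, 69968]
After projecting period 2:
Births: 20168 * 0.628 = 12666  |  65058 * 0.322 = 20949 ⇒ total 33615
Group 2: 67356 * 0.948 = 63853
Group 3: 20168 * 0.961 = 19381
Group 4: 65058 * 0.923 = 60049
Net migration: Group 1 + 180 → 33795; Group 2 + 260 → 64113; Group 3 − 290 → 19091; Group 4 − 180 → 59869
→ [33795, 64113, 19091, 59869]
Scenario B total after 2 periods: 176868
Difference B − A = 176868 − 168405 = 8463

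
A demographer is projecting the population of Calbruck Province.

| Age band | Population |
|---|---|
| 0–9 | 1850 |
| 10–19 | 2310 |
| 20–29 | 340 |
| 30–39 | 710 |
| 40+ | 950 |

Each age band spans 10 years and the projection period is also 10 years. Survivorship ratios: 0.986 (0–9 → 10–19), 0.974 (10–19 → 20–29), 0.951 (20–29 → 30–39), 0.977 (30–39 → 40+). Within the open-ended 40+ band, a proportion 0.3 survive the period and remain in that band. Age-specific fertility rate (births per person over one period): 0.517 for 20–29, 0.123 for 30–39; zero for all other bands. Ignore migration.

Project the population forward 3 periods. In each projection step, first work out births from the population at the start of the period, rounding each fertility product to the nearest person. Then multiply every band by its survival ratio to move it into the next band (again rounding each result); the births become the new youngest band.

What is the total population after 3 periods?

[period 1]
Births: 340 × 0.517 = 176, 710 × 0.123 = 87 → total 263
10–19: 1850 × 0.986 = 1824
20–29: 2310 × 0.974 = 2250
30–39: 340 × 0.951 = 323
40+: 710 × 0.977 + 950 × 0.3 = 694 + 285 = 979
Population now: 0–9=263, 10–19=1824, 20–29=2250, 30–39=323, 40+=979
[period 2]
Births: 2250 × 0.517 = 1163, 323 × 0.123 = 40 → total 1203
10–19: 263 × 0.986 = 259
20–29: 1824 × 0.974 = 1777
30–39: 2250 × 0.951 = 2140
40+: 323 × 0.977 + 979 × 0.3 = 316 + 294 = 610
Population now: 0–9=1203, 10–19=259, 20–29=1777, 30–39=2140, 40+=610
[period 3]
Births: 1777 × 0.517 = 919, 2140 × 0.123 = 263 → total 1182
10–19: 1203 × 0.986 = 1186
20–29: 259 × 0.974 = 252
30–39: 1777 × 0.951 = 1690
40+: 2140 × 0.977 + 610 × 0.3 = 2091 + 183 = 2274
Population now: 0–9=1182, 10–19=1186, 20–29=252, 30–39=1690, 40+=2274
Total after period 3: 1182 + 1186 + 252 + 1690 + 2274 = 6584

6584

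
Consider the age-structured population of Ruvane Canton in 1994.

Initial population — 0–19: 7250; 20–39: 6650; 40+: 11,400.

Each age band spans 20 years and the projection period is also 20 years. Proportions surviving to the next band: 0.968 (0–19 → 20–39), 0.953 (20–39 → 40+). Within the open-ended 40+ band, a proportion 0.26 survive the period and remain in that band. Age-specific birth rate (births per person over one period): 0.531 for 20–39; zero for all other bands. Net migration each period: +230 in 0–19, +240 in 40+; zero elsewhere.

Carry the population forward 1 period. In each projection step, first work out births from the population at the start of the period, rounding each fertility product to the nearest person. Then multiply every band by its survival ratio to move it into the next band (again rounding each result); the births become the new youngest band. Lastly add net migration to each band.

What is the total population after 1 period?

Period 1:
Births: 6650 × 0.531 = 3531
20–39: 7250 × 0.968 = 7018
40+: 6650 × 0.953 + 11400 × 0.26 = 6337 + 2964 = 9301
Net migration: 0–19 + 230 → 3761; 40+ + 240 → 9541
→ [3761, 7018, 9541]
Total after period 1: 3761 + 7018 + 9541 = 20320

20320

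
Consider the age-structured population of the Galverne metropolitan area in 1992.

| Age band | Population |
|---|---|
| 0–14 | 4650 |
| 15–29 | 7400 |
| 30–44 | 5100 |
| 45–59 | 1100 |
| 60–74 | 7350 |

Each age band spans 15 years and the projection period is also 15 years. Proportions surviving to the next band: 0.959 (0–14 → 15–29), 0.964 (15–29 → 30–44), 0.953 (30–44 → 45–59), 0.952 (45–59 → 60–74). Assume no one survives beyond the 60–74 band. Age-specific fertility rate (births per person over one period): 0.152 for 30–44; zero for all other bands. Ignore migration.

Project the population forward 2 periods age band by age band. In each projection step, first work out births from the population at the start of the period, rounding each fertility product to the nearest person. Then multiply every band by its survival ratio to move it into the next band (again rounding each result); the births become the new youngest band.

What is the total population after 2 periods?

17551

— Period 1 —
Births: 5100 * 0.152 = 775
15–29: 4650 * 0.959 = 4459
30–44: 7400 * 0.964 = 7134
45–59: 5100 * 0.953 = 4860
60–74: 1100 * 0.952 = 1047
End of period: [775, 4459, 7134, 4860, 1047]
— Period 2 —
Births: 7134 * 0.152 = 1084
15–29: 775 * 0.959 = 743
30–44: 4459 * 0.964 = 4298
45–59: 7134 * 0.953 = 6799
60–74: 4860 * 0.952 = 4627
End of period: [1084, 743, 4298, 6799, 4627]
Total after period 2: 1084 + 743 + 4298 + 6799 + 4627 = 17551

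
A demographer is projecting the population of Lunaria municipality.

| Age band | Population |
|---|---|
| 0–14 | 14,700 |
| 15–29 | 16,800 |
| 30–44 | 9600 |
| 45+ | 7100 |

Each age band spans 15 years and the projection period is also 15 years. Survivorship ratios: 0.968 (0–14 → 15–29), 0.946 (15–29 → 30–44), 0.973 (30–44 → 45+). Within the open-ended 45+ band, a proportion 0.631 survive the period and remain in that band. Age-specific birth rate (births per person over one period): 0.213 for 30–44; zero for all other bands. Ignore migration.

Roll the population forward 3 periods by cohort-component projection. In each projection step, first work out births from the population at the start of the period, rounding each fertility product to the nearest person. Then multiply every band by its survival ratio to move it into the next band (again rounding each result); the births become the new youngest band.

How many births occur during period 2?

Call the bands 1 to 4, youngest first.
Period 1:
Births: 9600 × 0.213 = 2045
Band 2: 14700 × 0.968 = 14230
Band 3: 16800 × 0.946 = 15893
Band 4: 9600 × 0.973 + 7100 × 0.631 = 9341 + 4480 = 13821
End of period: [2045, 14230, 15893, 13821]
Period 2:
Births: 15893 × 0.213 = 3385
Band 2: 2045 × 0.968 = 1980
Band 3: 14230 × 0.946 = 13462
Band 4: 15893 × 0.973 + 13821 × 0.631 = 15464 + 8721 = 24185
End of period: [3385, 1980, 13462, 24185]

3385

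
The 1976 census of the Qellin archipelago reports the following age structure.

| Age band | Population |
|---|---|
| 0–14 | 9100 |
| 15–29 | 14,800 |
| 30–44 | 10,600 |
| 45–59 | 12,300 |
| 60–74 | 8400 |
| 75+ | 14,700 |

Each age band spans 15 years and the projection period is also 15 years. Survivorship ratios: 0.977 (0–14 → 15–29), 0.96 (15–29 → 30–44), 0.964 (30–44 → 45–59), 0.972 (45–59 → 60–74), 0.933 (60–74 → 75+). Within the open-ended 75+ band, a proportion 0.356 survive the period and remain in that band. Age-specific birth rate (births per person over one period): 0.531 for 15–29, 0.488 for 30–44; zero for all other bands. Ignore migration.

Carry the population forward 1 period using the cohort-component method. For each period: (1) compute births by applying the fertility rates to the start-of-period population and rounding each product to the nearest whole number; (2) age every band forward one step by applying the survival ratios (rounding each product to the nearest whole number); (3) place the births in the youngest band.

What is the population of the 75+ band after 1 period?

Numbering the bands 1..6 from youngest to oldest:
After projecting period 1:
Births: 14800 × 0.531 = 7859  |  10600 × 0.488 = 5173 — total 13032
Band 2: 9100 × 0.977 = 8891
Band 3: 14800 × 0.96 = 14208
Band 4: 10600 × 0.964 = 10218
Band 5: 12300 × 0.972 = 11956
Band 6: 8400 × 0.933 + 14700 × 0.356 = 7837 + 5233 = 13070
Population now: 0–14=13032, 15–29=8891, 30–44=14208, 45–59=10218, 60–74=11956, 75+=13070

13070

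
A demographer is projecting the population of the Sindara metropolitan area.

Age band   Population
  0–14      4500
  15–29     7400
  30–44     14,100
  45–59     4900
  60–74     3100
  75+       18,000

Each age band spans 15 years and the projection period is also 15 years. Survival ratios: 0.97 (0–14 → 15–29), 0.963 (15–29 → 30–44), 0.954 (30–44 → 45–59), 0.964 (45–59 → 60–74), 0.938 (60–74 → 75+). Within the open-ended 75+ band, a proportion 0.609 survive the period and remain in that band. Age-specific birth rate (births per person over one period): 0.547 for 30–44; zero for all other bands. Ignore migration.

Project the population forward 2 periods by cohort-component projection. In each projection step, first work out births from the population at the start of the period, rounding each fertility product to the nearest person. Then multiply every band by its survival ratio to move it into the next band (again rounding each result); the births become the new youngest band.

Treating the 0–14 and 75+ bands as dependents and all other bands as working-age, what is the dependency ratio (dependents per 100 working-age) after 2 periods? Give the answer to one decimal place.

53.3

[period 1]
Births: 14100 × 0.547 = 7713
15–29: 4500 × 0.97 = 4365
30–44: 7400 × 0.963 = 7126
45–59: 14100 × 0.954 = 13451
60–74: 4900 × 0.964 = 4724
75+: 3100 × 0.938 + 18000 × 0.609 = 2908 + 10962 = 13870
End of period: [7713, 4365, 7126, 13451, 4724, 13870]
[period 2]
Births: 7126 × 0.547 = 3898
15–29: 7713 × 0.97 = 7482
30–44: 4365 × 0.963 = 4203
45–59: 7126 × 0.954 = 6798
60–74: 13451 × 0.964 = 12967
75+: 4724 × 0.938 + 13870 × 0.609 = 4431 + 8447 = 12878
End of period: [3898, 7482, 4203, 6798, 12967, 12878]
Dependents (band 0–14 + band 75+) = 3898 + 12878 = 16776; working-age = 31450; ratio = 16776/31450 × 100 = 53.3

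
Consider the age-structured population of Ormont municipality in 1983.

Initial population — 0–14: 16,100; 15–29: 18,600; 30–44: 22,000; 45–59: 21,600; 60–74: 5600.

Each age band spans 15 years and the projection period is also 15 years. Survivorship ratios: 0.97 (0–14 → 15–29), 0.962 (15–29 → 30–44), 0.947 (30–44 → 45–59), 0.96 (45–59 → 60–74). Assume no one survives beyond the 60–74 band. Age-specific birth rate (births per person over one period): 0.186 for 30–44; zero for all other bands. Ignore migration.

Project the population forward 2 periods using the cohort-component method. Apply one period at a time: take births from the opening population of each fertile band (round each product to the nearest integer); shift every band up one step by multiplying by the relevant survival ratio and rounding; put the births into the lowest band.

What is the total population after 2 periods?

59267

(Bands numbered youngest = 1 to oldest = 5.)
After projecting period 1:
Births: 22000 × 0.186 = 4092
Band 2: 16100 × 0.97 = 15617
Band 3: 18600 × 0.962 = 17893
Band 4: 22000 × 0.947 = 20834
Band 5: 21600 × 0.96 = 20736
Population now: 0–14=4092, 15–29=15617, 30–44=17893, 45–59=20834, 60–74=20736
After projecting period 2:
Births: 17893 × 0.186 = 3328
Band 2: 4092 × 0.97 = 3969
Band 3: 15617 × 0.962 = 15024
Band 4: 17893 × 0.947 = 16945
Band 5: 20834 × 0.96 = 20001
Population now: 0–14=3328, 15–29=3969, 30–44=15024, 45–59=16945, 60–74=20001
Total after period 2: 3328 + 3969 + 15024 + 16945 + 20001 = 59267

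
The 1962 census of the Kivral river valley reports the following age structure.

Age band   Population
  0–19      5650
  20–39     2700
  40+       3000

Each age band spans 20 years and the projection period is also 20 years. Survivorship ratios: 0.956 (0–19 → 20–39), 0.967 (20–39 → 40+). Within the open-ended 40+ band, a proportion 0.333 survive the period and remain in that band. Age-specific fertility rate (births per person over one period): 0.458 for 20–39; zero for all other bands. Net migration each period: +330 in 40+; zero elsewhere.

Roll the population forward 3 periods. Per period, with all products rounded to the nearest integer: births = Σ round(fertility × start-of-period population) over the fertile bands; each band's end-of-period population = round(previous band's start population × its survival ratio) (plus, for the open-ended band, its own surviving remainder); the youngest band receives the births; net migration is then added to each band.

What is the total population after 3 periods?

— Period 1 —
Births: 2700 × 0.458 = 1237
20–39: 5650 × 0.956 = 5401
40+: 2700 × 0.967 + 3000 × 0.333 = 2611 + 999 = 3610
Net migration: 40+ + 330 → 3940
End of period: [1237, 5401, 3940]
— Period 2 —
Births: 5401 × 0.458 = 2474
20–39: 1237 × 0.956 = 1183
40+: 5401 × 0.967 + 3940 × 0.333 = 5223 + 1312 = 6535
Net migration: 40+ + 330 → 6865
End of period: [2474, 1183, 6865]
— Period 3 —
Births: 1183 × 0.458 = 542
20–39: 2474 × 0.956 = 2365
40+: 1183 × 0.967 + 6865 × 0.333 = 1144 + 2286 = 3430
Net migration: 40+ + 330 → 3760
End of period: [542, 2365, 3760]
Total after period 3: 542 + 2365 + 3760 = 6667

6667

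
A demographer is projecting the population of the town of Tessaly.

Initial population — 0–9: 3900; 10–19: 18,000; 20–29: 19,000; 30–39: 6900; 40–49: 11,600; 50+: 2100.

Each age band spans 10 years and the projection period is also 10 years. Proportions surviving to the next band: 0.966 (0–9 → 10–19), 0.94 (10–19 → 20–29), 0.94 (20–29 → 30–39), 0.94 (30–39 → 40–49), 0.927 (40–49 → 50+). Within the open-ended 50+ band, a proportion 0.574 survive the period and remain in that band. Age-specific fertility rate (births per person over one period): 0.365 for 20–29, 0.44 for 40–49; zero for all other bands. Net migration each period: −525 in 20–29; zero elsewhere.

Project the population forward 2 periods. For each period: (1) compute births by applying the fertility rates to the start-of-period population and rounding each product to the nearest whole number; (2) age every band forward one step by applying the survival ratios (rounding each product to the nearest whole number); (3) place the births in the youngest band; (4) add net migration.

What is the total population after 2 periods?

Period 1.
Births: 19000 * 0.365 = 6935  |  11600 * 0.44 = 5104 → total 12039
10–19: 3900 * 0.966 = 3767
20–29: 18000 * 0.94 = 16920
30–39: 19000 * 0.94 = 17860
40–49: 6900 * 0.94 = 6486
50+: 11600 * 0.927 + 2100 * 0.574 = 10753 + 1205 = 11958
Net migration: 20–29 − 525 → 16395
Giving 12039 / 3767 / 16395 / 17860 / 6486 / 11958.
Period 2.
Births: 16395 * 0.365 = 5984  |  6486 * 0.44 = 2854 → total 8838
10–19: 12039 * 0.966 = 11630
20–29: 3767 * 0.94 = 3541
30–39: 16395 * 0.94 = 15411
40–49: 17860 * 0.94 = 16788
50+: 6486 * 0.927 + 11958 * 0.574 = 6013 + 6864 = 12877
Net migration: 20–29 − 525 → 3016
Giving 8838 / 11630 / 3016 / 15411 / 16788 / 12877.
Total after period 2: 8838 + 11630 + 3016 + 15411 + 16788 + 12877 = 68560

68560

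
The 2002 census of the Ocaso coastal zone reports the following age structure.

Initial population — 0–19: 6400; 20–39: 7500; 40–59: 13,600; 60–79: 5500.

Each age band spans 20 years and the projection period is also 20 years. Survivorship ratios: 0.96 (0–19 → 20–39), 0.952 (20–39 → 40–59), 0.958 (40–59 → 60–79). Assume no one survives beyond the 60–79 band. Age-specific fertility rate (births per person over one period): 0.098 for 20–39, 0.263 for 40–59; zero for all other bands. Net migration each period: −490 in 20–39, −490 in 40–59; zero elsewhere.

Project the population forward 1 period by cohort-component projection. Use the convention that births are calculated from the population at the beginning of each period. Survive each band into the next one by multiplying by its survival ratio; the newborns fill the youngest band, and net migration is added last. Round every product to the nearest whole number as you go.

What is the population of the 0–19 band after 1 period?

Numbering the groups 1..4 from youngest to oldest:
— Period 1 —
Births: 7500 * 0.098 = 735 ; 13600 * 0.263 = 3577 → total 4312
Group 2: 6400 * 0.96 = 6144
Group 3: 7500 * 0.952 = 7140
Group 4: 13600 * 0.958 = 13029
Net migration: Group 2 − 490 → 5654; Group 3 − 490 → 6650
Giving 4312 / 5654 / 6650 / 13029.

4312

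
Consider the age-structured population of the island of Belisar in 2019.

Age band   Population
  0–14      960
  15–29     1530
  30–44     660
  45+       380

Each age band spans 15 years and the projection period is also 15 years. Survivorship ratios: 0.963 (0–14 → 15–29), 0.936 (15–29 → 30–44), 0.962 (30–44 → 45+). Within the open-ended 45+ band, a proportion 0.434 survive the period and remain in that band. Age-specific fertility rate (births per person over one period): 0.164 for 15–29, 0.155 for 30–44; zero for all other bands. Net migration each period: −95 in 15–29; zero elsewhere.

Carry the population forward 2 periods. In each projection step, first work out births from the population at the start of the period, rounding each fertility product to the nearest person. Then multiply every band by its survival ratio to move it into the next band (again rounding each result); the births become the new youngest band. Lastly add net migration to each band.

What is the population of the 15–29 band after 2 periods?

245

After projecting period 1:
Births: 1530 * 0.164 = 251, 660 * 0.155 = 102 ⇒ total 353
15–29: 960 * 0.963 = 924
30–44: 1530 * 0.936 = 1432
45+: 660 * 0.962 + 380 * 0.434 = 635 + 165 = 800
Net migration: 15–29 − 95 → 829
End of period: [353, 829, 1432, 800]
After projecting period 2:
Births: 829 * 0.164 = 136, 1432 * 0.155 = 222 ⇒ total 358
15–29: 353 * 0.963 = 340
30–44: 829 * 0.936 = 776
45+: 1432 * 0.962 + 800 * 0.434 = 1378 + 347 = 1725
Net migration: 15–29 − 95 → 245
End of period: [358, 245, 776, 1725]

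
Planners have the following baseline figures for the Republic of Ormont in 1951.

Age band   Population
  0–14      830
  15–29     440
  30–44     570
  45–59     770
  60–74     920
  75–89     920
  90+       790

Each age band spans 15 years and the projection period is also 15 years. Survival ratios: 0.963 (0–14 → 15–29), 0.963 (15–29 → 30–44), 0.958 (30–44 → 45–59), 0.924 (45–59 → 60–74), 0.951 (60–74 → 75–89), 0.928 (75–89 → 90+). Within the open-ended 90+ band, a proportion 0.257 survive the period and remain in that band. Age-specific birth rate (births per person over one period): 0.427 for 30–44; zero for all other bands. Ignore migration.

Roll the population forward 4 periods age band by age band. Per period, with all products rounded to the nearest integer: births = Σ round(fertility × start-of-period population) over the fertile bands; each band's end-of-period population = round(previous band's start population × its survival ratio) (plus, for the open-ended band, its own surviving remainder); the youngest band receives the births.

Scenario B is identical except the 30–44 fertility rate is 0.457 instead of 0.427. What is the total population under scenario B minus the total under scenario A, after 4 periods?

(Bands numbered youngest = 1 to oldest = 7.)
Period 1:
Births: 570 × 0.427 = 243
Band 2: 830 × 0.963 = 799
Band 3: 440 × 0.963 = 424
Band 4: 570 × 0.958 = 546
Band 5: 770 × 0.924 = 711
Band 6: 920 × 0.951 = 875
Band 7: 920 × 0.928 + 790 × 0.257 = 854 + 203 = 1057
End of period: [243, 799, 424, 546, 711, 875, 1057]
Period 2:
Births: 424 × 0.427 = 181
Band 2: 243 × 0.963 = 234
Band 3: 799 × 0.963 = 769
Band 4: 424 × 0.958 = 406
Band 5: 546 × 0.924 = 505
Band 6: 711 × 0.951 = 676
Band 7: 875 × 0.928 + 1057 × 0.257 = 812 + 272 = 1084
End of period: [181, 234, 769, 406, 505, 676, 1084]
Period 3:
Births: 769 × 0.427 = 328
Band 2: 181 × 0.963 = 174
Band 3: 234 × 0.963 = 225
Band 4: 769 × 0.958 = 737
Band 5: 406 × 0.924 = 375
Band 6: 505 × 0.951 = 480
Band 7: 676 × 0.928 + 1084 × 0.257 = 627 + 279 = 906
End of period: [328, 174, 225, 737, 375, 480, 906]
Period 4:
Births: 225 × 0.427 = 96
Band 2: 328 × 0.963 = 316
Band 3: 174 × 0.963 = 168
Band 4: 225 × 0.958 = 216
Band 5: 737 × 0.924 = 681
Band 6: 375 × 0.951 = 357
Band 7: 480 × 0.928 + 906 × 0.257 = 445 + 233 = 678
End of period: [96, 316, 168, 216, 681, 357, 678]
Scenario A total after 4 periods: 2512
Scenario B projection —
Period 1:
Births: 570 × 0.457 = 260
Band 2: 830 × 0.963 = 799
Band 3: 440 × 0.963 = 424
Band 4: 570 × 0.958 = 546
Band 5: 770 × 0.924 = 711
Band 6: 920 × 0.951 = 875
Band 7: 920 × 0.928 + 790 × 0.257 = 854 + 203 = 1057
End of period: [260, 799, 424, 546, 711, 875, 1057]
Period 2:
Births: 424 × 0.457 = 194
Band 2: 260 × 0.963 = 250
Band 3: 799 × 0.963 = 769
Band 4: 424 × 0.958 = 406
Band 5: 546 × 0.924 = 505
Band 6: 711 × 0.951 = 676
Band 7: 875 × 0.928 + 1057 × 0.257 = 812 + 272 = 1084
End of period: [194, 250, 769, 406, 505, 676, 1084]
Period 3:
Births: 769 × 0.457 = 351
Band 2: 194 × 0.963 = 187
Band 3: 250 × 0.963 = 241
Band 4: 769 × 0.958 = 737
Band 5: 406 × 0.924 = 375
Band 6: 505 × 0.951 = 480
Band 7: 676 × 0.928 + 1084 × 0.257 = 627 + 279 = 906
End of period: [351, 187, 241, 737, 375, 480, 906]
Period 4:
Births: 241 × 0.457 = 110
Band 2: 351 × 0.963 = 338
Band 3: 187 × 0.963 = 180
Band 4: 241 × 0.958 = 231
Band 5: 737 × 0.924 = 681
Band 6: 375 × 0.951 = 357
Band 7: 480 × 0.928 + 906 × 0.257 = 445 + 233 = 678
End of period: [110, 338, 180, 231, 681, 357, 678]
Scenario B total after 4 periods: 2575
Difference B − A = 2575 − 2512 = 63

63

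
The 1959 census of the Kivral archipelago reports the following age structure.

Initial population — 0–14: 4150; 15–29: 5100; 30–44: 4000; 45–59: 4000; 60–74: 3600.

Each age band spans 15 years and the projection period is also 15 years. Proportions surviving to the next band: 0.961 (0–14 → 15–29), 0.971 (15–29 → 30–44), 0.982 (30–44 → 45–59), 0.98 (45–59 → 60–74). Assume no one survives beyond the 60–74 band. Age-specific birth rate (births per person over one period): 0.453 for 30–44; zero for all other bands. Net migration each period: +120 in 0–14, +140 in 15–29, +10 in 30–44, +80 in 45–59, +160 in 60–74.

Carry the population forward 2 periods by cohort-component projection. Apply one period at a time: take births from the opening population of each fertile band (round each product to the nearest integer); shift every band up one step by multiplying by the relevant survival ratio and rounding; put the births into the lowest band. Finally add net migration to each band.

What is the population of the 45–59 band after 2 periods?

4953

Period 1:
Births: 4000 × 0.453 = 1812
15–29: 4150 × 0.961 = 3988
30–44: 5100 × 0.971 = 4952
45–59: 4000 × 0.982 = 3928
60–74: 4000 × 0.98 = 3920
Net migration: 0–14 + 120 → 1932; 15–29 + 140 → 4128; 30–44 + 10 → 4962; 45–59 + 80 → 4008; 60–74 + 160 → 4080
End of period: [1932, 4128, 4962, 4008, 4080]
Period 2:
Births: 4962 × 0.453 = 2248
15–29: 1932 × 0.961 = 1857
30–44: 4128 × 0.971 = 4008
45–59: 4962 × 0.982 = 4873
60–74: 4008 × 0.98 = 3928
Net migration: 0–14 + 120 → 2368; 15–29 + 140 → 1997; 30–44 + 10 → 4018; 45–59 + 80 → 4953; 60–74 + 160 → 4088
End of period: [2368, 1997, 4018, 4953, 4088]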